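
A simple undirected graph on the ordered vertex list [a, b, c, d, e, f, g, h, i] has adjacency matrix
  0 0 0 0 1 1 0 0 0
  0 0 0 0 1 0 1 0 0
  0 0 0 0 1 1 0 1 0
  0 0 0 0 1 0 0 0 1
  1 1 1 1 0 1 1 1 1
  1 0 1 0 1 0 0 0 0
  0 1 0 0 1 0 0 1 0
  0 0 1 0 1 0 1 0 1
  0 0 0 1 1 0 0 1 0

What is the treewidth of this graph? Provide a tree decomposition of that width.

Treewidth 2.
Bags: B1 = {c, e, h}  B2 = {e, h, i}  B3 = {d, e, i}  B4 = {c, e, f}  B5 = {a, e, f}  B6 = {e, g, h}  B7 = {b, e, g}
Tree: B1–B2, B2–B3, B1–B4, B4–B5, B2–B6, B6–B7

Every bag has size at most 3, so the width is 3 − 1 = 2 and tw(G) ≤ 2. Conversely, {d, e, i} is a clique of size 3, and the vertices of any clique must share a bag in every tree decomposition; so some bag has ≥ 3 vertices and tw(G) ≥ 2. The upper and lower bounds meet at 2, so that is the treewidth.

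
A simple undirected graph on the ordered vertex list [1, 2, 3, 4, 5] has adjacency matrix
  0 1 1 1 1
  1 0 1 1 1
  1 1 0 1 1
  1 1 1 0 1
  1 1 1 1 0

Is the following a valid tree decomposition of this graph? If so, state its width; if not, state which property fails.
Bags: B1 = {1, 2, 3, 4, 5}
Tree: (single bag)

Yes; width 4.

Every vertex of G appears in some bag (union = {1, 2, 3, 4, 5}); every edge is covered by a bag; and for each vertex v the set of bags containing v is connected in the bag tree. The decomposition is therefore valid. The largest bag has 5 vertices, so the width is 4.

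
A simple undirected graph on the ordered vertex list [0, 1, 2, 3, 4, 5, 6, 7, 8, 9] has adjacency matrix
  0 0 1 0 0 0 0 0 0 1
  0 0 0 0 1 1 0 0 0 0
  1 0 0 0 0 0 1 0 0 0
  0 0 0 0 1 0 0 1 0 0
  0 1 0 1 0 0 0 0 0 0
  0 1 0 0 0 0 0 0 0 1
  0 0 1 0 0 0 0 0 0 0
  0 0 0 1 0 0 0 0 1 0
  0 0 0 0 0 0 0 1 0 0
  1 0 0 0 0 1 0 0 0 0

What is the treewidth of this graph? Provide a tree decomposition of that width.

Treewidth 1.
One optimal decomposition is:
Bags: B1 = {7, 8}  B2 = {3, 7}  B3 = {3, 4}  B4 = {1, 4}  B5 = {1, 5}  B6 = {5, 9}  B7 = {0, 9}  B8 = {0, 2}  B9 = {2, 6}
Tree: B1–B2, B2–B3, B3–B4, B4–B5, B5–B6, B6–B7, B7–B8, B8–B9

Each bag holds 2 vertices, so the decomposition has width 1, which upper-bounds the treewidth. G has an edge, so its treewidth is at least 1. Hence tw(G) = 1 exactly.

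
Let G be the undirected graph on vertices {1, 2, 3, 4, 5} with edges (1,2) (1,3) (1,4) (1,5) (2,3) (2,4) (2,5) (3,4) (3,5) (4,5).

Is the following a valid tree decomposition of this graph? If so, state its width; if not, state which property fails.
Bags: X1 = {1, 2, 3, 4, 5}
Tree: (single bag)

Every vertex of G appears in some bag (union = {1, 2, 3, 4, 5}); every edge is covered by a bag; and for each vertex v the set of bags containing v is connected in the bag tree. The decomposition is therefore valid. The largest bag has 5 vertices, so the width is 4.

Yes; width 4.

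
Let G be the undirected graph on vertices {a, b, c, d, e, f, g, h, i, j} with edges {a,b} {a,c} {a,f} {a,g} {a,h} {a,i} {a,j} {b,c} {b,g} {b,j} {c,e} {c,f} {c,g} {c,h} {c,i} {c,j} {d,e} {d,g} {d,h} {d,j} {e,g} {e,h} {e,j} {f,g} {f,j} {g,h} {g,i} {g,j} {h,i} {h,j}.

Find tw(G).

A width-4 tree decomposition is:
Bags: B1 = {a, c, f, g, j}  B2 = {a, c, g, h, j}  B3 = {c, e, g, h, j}  B4 = {a, b, c, g, j}  B5 = {d, e, g, h, j}  B6 = {a, c, g, h, i}
Tree: B1–B2, B2–B3, B2–B4, B3–B5, B2–B6
Each bag holds 5 vertices, so the decomposition has width 4, which upper-bounds the treewidth. Conversely, {d, e, g, h, j} is a clique of size 5, and the vertices of any clique must share a bag in every tree decomposition; so some bag has ≥ 5 vertices and tw(G) ≥ 4. Therefore the treewidth is 4.

4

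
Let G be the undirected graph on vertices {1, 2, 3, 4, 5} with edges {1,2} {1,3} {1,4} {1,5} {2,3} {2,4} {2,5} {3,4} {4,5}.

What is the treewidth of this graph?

3

A width-3 tree decomposition is:
Bags: B1 = {1, 2, 4, 5}  B2 = {1, 2, 3, 4}
Tree: B1–B2
Each bag holds 4 vertices, so the decomposition has width 3, which upper-bounds the treewidth. On the other hand G contains the 4-clique {1, 2, 3, 4}. A clique must lie in a single bag of any decomposition, so no decomposition can have width below 3. Therefore the treewidth is 3.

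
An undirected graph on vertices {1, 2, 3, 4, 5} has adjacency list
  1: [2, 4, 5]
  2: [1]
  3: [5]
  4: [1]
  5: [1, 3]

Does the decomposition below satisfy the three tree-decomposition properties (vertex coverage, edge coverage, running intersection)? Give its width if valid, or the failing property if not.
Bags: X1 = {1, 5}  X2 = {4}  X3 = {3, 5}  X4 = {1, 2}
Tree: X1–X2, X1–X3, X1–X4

No — edge (1,4) lies in no bag.

A tree decomposition must satisfy three properties: every vertex lies in some bag; for every edge, both endpoints lie together in some bag; and for every vertex, the bags containing it form a connected subtree. Here edge (1,4) lies in no bag, so the decomposition is invalid.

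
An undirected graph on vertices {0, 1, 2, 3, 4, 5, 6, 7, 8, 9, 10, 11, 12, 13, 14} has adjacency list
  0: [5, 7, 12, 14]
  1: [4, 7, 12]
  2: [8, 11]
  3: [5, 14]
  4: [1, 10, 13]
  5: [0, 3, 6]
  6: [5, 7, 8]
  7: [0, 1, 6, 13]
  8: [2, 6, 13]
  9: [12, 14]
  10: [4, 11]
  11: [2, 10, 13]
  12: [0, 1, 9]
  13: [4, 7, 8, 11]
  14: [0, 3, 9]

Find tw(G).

A width-3 tree decomposition is:
Bags: B1 = {2, 4, 10, 11}  B2 = {2, 4, 11, 13}  B3 = {2, 4, 8, 13}  B4 = {1, 4, 8, 13}  B5 = {1, 7, 8, 13}  B6 = {1, 6, 7, 8}  B7 = {1, 6, 7, 12}  B8 = {0, 6, 7, 12}  B9 = {0, 5, 6, 12}  B10 = {0, 5, 9, 12}  B11 = {0, 5, 9, 14}  B12 = {3, 5, 9, 14}
Tree: B1–B2, B2–B3, B3–B4, B4–B5, B5–B6, B6–B7, B7–B8, B8–B9, B9–B10, B10–B11, B11–B12
Every bag has size at most 4, so the width is 4 − 1 = 3 and tw(G) ≤ 3. For the lower bound: the 4 vertex sets {2,10,11}, {4}, {13}, {1,6,7,8} are disjoint, each induces a connected subgraph, and every pair is joined by at least one edge of G. Contracting each set to a single vertex therefore yields K_{4} as a minor, and since treewidth is minor-monotone, tw(G) ≥ tw(K_{4}) = 3. Hence tw(G) = 3 exactly.

3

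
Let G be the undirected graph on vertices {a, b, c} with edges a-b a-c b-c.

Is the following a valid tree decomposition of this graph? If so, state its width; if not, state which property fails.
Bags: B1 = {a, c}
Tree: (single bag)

No — vertex b appears in no bag.

A tree decomposition must satisfy three properties: every vertex lies in some bag; for every edge, both endpoints lie together in some bag; and for every vertex, the bags containing it form a connected subtree. Here vertex b appears in no bag, so the decomposition is invalid.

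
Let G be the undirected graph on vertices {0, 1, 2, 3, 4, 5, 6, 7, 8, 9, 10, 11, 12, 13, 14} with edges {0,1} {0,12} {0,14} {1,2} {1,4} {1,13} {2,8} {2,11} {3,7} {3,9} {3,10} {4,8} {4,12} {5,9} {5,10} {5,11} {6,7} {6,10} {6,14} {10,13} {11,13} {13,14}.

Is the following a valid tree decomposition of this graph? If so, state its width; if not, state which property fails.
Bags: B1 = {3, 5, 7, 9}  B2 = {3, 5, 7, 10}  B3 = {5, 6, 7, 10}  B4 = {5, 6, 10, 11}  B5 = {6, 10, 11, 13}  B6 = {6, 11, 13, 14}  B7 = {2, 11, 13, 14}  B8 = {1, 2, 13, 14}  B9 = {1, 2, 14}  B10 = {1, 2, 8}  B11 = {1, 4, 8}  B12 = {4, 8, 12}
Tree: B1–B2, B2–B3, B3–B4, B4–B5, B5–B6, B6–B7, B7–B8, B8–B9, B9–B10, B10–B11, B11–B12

No — vertex 0 appears in no bag.

A tree decomposition must satisfy three properties: every vertex lies in some bag; for every edge, both endpoints lie together in some bag; and for every vertex, the bags containing it form a connected subtree. Here vertex 0 appears in no bag, so the decomposition is invalid.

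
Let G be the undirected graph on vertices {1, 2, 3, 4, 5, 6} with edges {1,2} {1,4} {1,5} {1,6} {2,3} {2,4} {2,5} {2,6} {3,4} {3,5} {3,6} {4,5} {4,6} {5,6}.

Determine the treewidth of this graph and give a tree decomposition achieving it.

Treewidth 4.
One such decomposition:
Bags: B1 = {2, 3, 4, 5, 6}  B2 = {1, 2, 4, 5, 6}
Tree: B1–B2

The largest bag has 5 vertices, giving width 4; this decomposition certifies tw(G) ≤ 4. For the lower bound, the 5 vertices {1, 2, 4, 5, 6} are pairwise adjacent, and any tree decomposition puts a clique entirely inside one bag — forcing width ≥ 4. Therefore the treewidth is 4.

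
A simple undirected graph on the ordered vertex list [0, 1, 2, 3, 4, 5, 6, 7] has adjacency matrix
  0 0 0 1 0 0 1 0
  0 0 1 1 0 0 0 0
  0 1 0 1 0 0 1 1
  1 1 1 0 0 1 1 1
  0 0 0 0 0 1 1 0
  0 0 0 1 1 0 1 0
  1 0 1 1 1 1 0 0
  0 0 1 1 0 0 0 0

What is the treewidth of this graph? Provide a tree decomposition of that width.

Treewidth 2.
Bags: B1 = {4, 5, 6}  B2 = {3, 5, 6}  B3 = {2, 3, 6}  B4 = {0, 3, 6}  B5 = {2, 3, 7}  B6 = {1, 2, 3}
Tree: B1–B2, B2–B3, B3–B4, B3–B5, B5–B6

The largest bag has 3 vertices, giving width 2; this decomposition certifies tw(G) ≤ 2. Conversely, {0, 3, 6} is a clique of size 3, and the vertices of any clique must share a bag in every tree decomposition; so some bag has ≥ 3 vertices and tw(G) ≥ 2. Therefore the treewidth is 2.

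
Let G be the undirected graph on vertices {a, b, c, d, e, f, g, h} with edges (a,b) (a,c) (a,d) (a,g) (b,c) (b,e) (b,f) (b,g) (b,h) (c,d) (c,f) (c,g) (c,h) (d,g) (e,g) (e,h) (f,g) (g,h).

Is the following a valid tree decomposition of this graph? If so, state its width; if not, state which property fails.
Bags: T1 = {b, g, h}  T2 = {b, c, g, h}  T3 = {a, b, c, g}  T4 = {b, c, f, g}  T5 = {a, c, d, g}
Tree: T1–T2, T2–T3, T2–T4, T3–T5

No — vertex e appears in no bag.

A tree decomposition must satisfy three properties: every vertex lies in some bag; for every edge, both endpoints lie together in some bag; and for every vertex, the bags containing it form a connected subtree. Here vertex e appears in no bag, so the decomposition is invalid.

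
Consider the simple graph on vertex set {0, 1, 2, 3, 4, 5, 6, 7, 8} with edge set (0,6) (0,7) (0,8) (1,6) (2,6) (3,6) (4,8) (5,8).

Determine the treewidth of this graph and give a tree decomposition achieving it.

Each bag holds 2 vertices, so the decomposition has width 1, which upper-bounds the treewidth. Since G has at least one edge (e.g. 3–6), it is not an edgeless graph, so tw(G) ≥ 1. The upper and lower bounds meet at 1, so that is the treewidth.

Treewidth 1.
One optimal decomposition is:
Bags: B1 = {3, 6}  B2 = {0, 6}  B3 = {0, 8}  B4 = {1, 6}  B5 = {5, 8}  B6 = {2, 6}  B7 = {0, 7}  B8 = {4, 8}
Tree: B1–B2, B2–B3, B2–B4, B3–B5, B1–B6, B3–B7, B3–B8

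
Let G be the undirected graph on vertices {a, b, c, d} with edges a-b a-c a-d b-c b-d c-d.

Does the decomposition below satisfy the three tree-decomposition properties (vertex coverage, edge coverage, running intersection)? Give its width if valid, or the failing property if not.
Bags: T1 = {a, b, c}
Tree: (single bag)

A tree decomposition must satisfy three properties: every vertex lies in some bag; for every edge, both endpoints lie together in some bag; and for every vertex, the bags containing it form a connected subtree. Here vertex d appears in no bag, so the decomposition is invalid.

No — vertex d appears in no bag.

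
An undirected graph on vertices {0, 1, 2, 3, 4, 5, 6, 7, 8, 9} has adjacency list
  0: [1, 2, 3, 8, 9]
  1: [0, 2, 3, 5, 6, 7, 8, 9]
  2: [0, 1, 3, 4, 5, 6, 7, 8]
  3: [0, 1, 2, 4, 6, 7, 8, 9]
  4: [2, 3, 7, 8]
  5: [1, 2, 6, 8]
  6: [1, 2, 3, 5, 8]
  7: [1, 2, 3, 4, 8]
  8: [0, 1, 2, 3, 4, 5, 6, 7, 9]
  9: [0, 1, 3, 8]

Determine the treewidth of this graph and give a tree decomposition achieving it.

Treewidth 4.
Bags: B1 = {0, 1, 2, 3, 8}  B2 = {1, 2, 3, 7, 8}  B3 = {1, 2, 3, 6, 8}  B4 = {0, 1, 3, 8, 9}  B5 = {2, 3, 4, 7, 8}  B6 = {1, 2, 5, 6, 8}
Tree: B1–B2, B1–B3, B1–B4, B2–B5, B3–B6

The largest bag has 5 vertices, giving width 4; this decomposition certifies tw(G) ≤ 4. Conversely, {0, 1, 3, 8, 9} is a clique of size 5, and the vertices of any clique must share a bag in every tree decomposition; so some bag has ≥ 5 vertices and tw(G) ≥ 4. The upper and lower bounds meet at 4, so that is the treewidth.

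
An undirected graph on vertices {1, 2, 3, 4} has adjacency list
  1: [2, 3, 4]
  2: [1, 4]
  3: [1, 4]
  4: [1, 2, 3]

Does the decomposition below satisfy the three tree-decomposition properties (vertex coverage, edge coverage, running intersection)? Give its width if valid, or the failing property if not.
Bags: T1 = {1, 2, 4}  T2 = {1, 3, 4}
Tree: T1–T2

Yes; width 2.

Checking the three conditions: (i) the bags cover all of {1, 2, 3, 4}; (ii) for each edge, some bag contains both endpoints; (iii) the bags containing any fixed vertex form a subtree. All hold, so the decomposition is valid with width 3 − 1 = 2.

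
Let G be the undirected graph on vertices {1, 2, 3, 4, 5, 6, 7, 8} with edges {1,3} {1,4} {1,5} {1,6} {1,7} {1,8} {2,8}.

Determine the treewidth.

A width-1 tree decomposition is:
Bags: B1 = {1, 6}  B2 = {1, 5}  B3 = {1, 3}  B4 = {1, 8}  B5 = {1, 4}  B6 = {1, 7}  B7 = {2, 8}
Tree: B1–B2, B1–B3, B3–B4, B3–B5, B1–B6, B4–B7
The largest bag has 2 vertices, giving width 1; this decomposition certifies tw(G) ≤ 1. Since G has at least one edge (e.g. 6–1), it is not an edgeless graph, so tw(G) ≥ 1. Combining the bounds, tw(G) = 1.

1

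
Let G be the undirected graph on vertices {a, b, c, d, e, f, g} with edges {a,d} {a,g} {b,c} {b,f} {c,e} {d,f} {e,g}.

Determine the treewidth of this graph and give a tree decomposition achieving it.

The largest bag has 3 vertices, giving width 2; this decomposition certifies tw(G) ≤ 2. For the lower bound, G contains the cycle a–d–f–b–c–e–g–a, so G is not a forest; only forests have treewidth ≤ 1, hence tw(G) ≥ 2. Therefore the treewidth is 2.

Treewidth 2.
Bags: B1 = {a, d, f}  B2 = {a, b, f}  B3 = {a, b, c}  B4 = {a, c, e}  B5 = {a, e, g}
Tree: B1–B2, B2–B3, B3–B4, B4–B5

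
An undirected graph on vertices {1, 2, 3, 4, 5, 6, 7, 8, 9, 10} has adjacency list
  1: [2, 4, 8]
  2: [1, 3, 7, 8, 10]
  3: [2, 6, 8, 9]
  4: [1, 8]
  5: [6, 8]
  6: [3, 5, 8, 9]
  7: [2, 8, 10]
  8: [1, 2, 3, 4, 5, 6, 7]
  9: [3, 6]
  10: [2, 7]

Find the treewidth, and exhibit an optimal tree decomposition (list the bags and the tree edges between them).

Treewidth 2.
One such decomposition:
Bags: B1 = {1, 2, 8}  B2 = {2, 3, 8}  B3 = {3, 6, 8}  B4 = {5, 6, 8}  B5 = {2, 7, 8}  B6 = {1, 4, 8}  B7 = {3, 6, 9}  B8 = {2, 7, 10}
Tree: B1–B2, B2–B3, B3–B4, B1–B5, B1–B6, B3–B7, B5–B8

The largest bag has 3 vertices, giving width 2; this decomposition certifies tw(G) ≤ 2. Conversely, {1, 2, 8} is a clique of size 3, and the vertices of any clique must share a bag in every tree decomposition; so some bag has ≥ 3 vertices and tw(G) ≥ 2. Therefore the treewidth is 2.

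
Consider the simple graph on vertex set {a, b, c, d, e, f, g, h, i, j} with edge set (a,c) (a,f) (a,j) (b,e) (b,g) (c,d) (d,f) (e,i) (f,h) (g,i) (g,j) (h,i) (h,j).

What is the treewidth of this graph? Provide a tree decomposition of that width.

Treewidth 2.
One optimal decomposition is:
Bags: B1 = {a, c, d}  B2 = {a, d, f}  B3 = {a, f, j}  B4 = {f, h, j}  B5 = {g, h, j}  B6 = {g, h, i}  B7 = {b, g, i}  B8 = {b, e, i}
Tree: B1–B2, B2–B3, B3–B4, B4–B5, B5–B6, B6–B7, B7–B8

Each bag holds 3 vertices, so the decomposition has width 2, which upper-bounds the treewidth. For the lower bound, G contains the cycle c–d–f–a–c, so G is not a forest; only forests have treewidth ≤ 1, hence tw(G) ≥ 2. Combining the bounds, tw(G) = 2.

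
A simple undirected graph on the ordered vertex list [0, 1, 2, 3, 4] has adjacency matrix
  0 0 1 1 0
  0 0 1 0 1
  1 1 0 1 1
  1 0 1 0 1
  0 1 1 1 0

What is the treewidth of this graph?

2

A width-2 tree decomposition is:
Bags: B1 = {2, 3, 4}  B2 = {0, 2, 3}  B3 = {1, 2, 4}
Tree: B1–B2, B1–B3
Each bag holds 3 vertices, so the decomposition has width 2, which upper-bounds the treewidth. On the other hand G contains the 3-clique {1, 2, 4}. A clique must lie in a single bag of any decomposition, so no decomposition can have width below 2. Hence tw(G) = 2 exactly.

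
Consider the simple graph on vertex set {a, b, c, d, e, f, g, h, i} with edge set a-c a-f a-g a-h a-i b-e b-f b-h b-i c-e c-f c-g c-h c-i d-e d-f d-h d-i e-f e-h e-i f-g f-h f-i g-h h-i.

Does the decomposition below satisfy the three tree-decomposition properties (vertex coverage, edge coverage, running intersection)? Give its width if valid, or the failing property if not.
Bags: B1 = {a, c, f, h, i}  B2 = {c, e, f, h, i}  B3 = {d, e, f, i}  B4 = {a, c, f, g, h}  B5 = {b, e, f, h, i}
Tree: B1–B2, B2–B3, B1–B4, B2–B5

No — edge (h,d) lies in no bag.

A tree decomposition must satisfy three properties: every vertex lies in some bag; for every edge, both endpoints lie together in some bag; and for every vertex, the bags containing it form a connected subtree. Here edge (h,d) lies in no bag, so the decomposition is invalid.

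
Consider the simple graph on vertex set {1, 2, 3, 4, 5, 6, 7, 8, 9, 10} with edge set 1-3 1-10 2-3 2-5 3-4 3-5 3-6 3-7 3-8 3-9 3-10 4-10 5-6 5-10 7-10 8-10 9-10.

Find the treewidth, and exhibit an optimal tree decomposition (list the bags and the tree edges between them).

Treewidth 2.
Bags: B1 = {3, 5, 10}  B2 = {1, 3, 10}  B3 = {3, 9, 10}  B4 = {3, 8, 10}  B5 = {3, 4, 10}  B6 = {3, 5, 6}  B7 = {3, 7, 10}  B8 = {2, 3, 5}
Tree: B1–B2, B2–B3, B2–B4, B2–B5, B1–B6, B4–B7, B6–B8

Each bag holds 3 vertices, so the decomposition has width 2, which upper-bounds the treewidth. Conversely, {2, 3, 5} is a clique of size 3, and the vertices of any clique must share a bag in every tree decomposition; so some bag has ≥ 3 vertices and tw(G) ≥ 2. The upper and lower bounds meet at 2, so that is the treewidth.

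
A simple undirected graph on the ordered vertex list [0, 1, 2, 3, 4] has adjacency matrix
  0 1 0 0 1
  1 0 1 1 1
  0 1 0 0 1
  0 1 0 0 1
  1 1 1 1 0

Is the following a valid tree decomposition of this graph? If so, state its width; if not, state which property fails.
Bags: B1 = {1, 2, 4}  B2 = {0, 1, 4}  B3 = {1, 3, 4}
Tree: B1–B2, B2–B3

Vertex coverage: the bags together contain {0, 1, 2, 3, 4}, the full vertex set. Edge coverage: each edge of G has both endpoints in at least one bag. Running intersection: for every vertex, the bags containing it form a connected subtree. All three properties hold, so this is a valid tree decomposition of width max|bag| − 1 = 2, and hence tw(G) ≤ 2.

Yes; width 2.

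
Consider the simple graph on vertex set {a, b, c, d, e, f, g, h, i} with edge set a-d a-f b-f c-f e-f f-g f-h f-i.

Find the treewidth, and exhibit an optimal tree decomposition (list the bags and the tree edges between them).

Treewidth 1.
One optimal decomposition is:
Bags: B1 = {c, f}  B2 = {f, g}  B3 = {f, h}  B4 = {a, f}  B5 = {e, f}  B6 = {f, i}  B7 = {b, f}  B8 = {a, d}
Tree: B1–B2, B2–B3, B3–B4, B1–B5, B1–B6, B6–B7, B4–B8

The largest bag has 2 vertices, giving width 1; this decomposition certifies tw(G) ≤ 1. G has an edge, so its treewidth is at least 1. Combining the bounds, tw(G) = 1.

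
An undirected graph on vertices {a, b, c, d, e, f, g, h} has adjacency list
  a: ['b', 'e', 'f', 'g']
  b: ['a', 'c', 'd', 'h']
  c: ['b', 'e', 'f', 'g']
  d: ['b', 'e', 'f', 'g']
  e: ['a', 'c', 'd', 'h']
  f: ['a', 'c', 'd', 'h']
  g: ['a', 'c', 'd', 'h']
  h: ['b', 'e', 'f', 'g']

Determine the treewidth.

A width-4 tree decomposition is:
Bags: B1 = {a, c, d, f, h}  B2 = {a, c, d, g, h}  B3 = {a, b, c, d, h}  B4 = {a, c, d, e, h}
Tree: B1–B2, B2–B3, B3–B4
The largest bag has 5 vertices, giving width 4; this decomposition certifies tw(G) ≤ 4. For the lower bound: the 5 vertex sets {f,h}, {c,g}, {a,b}, {d}, {e} are disjoint, each induces a connected subgraph, and every pair is joined by at least one edge of G. Contracting each set to a single vertex therefore yields K_{5} as a minor, and since treewidth is minor-monotone, tw(G) ≥ tw(K_{5}) = 4. Therefore the treewidth is 4.

4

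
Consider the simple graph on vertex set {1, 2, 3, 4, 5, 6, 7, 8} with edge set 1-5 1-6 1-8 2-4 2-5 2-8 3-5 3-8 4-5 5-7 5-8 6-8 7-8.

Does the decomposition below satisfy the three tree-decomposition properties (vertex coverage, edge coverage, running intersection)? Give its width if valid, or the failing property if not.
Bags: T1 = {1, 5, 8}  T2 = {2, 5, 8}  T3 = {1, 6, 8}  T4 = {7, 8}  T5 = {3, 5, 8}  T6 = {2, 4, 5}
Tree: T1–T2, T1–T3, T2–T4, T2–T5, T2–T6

A tree decomposition must satisfy three properties: every vertex lies in some bag; for every edge, both endpoints lie together in some bag; and for every vertex, the bags containing it form a connected subtree. Here edge (5,7) lies in no bag, so the decomposition is invalid.

No — edge (5,7) lies in no bag.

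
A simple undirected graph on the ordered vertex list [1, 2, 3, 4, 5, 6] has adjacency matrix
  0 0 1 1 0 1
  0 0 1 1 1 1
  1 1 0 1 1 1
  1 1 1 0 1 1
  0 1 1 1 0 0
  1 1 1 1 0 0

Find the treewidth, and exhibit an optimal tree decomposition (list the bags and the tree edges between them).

The largest bag has 4 vertices, giving width 3; this decomposition certifies tw(G) ≤ 3. On the other hand G contains the 4-clique {1, 3, 4, 6}. A clique must lie in a single bag of any decomposition, so no decomposition can have width below 3. The upper and lower bounds meet at 3, so that is the treewidth.

Treewidth 3.
One such decomposition:
Bags: B1 = {1, 3, 4, 6}  B2 = {2, 3, 4, 6}  B3 = {2, 3, 4, 5}
Tree: B1–B2, B2–B3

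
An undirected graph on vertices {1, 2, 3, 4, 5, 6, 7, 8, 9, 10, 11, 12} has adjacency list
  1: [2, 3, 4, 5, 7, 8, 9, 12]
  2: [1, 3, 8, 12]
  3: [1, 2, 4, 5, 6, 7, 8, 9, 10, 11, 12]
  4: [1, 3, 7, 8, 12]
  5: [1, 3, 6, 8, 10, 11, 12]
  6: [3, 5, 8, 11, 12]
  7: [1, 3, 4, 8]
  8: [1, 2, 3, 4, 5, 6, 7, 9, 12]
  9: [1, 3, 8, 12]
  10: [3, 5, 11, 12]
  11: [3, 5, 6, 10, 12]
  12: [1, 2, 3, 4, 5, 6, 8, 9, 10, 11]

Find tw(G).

A width-4 tree decomposition is:
Bags: B1 = {3, 5, 6, 8, 12}  B2 = {1, 3, 5, 8, 12}  B3 = {3, 5, 6, 11, 12}  B4 = {1, 3, 4, 8, 12}  B5 = {3, 5, 10, 11, 12}  B6 = {1, 2, 3, 8, 12}  B7 = {1, 3, 4, 7, 8}  B8 = {1, 3, 8, 9, 12}
Tree: B1–B2, B1–B3, B2–B4, B3–B5, B4–B6, B4–B7, B2–B8
Every bag has size at most 5, so the width is 5 − 1 = 4 and tw(G) ≤ 4. On the other hand G contains the 5-clique {1, 3, 8, 9, 12}. A clique must lie in a single bag of any decomposition, so no decomposition can have width below 4. The upper and lower bounds meet at 4, so that is the treewidth.

4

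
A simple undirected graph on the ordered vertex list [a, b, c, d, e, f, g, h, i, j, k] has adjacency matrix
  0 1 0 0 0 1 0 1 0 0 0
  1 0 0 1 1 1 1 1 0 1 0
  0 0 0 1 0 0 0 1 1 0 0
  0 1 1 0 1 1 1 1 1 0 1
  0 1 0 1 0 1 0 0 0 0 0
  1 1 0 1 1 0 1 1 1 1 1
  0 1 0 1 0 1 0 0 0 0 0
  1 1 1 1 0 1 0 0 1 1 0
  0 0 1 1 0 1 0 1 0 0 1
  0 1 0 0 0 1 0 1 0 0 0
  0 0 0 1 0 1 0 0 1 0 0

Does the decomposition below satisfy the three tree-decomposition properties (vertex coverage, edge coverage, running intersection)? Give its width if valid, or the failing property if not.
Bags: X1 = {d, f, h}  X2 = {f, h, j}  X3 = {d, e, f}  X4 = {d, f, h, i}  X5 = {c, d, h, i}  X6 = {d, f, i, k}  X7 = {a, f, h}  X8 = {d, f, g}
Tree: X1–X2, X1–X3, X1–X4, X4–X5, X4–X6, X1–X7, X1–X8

A tree decomposition must satisfy three properties: every vertex lies in some bag; for every edge, both endpoints lie together in some bag; and for every vertex, the bags containing it form a connected subtree. Here vertex b appears in no bag, so the decomposition is invalid.

No — vertex b appears in no bag.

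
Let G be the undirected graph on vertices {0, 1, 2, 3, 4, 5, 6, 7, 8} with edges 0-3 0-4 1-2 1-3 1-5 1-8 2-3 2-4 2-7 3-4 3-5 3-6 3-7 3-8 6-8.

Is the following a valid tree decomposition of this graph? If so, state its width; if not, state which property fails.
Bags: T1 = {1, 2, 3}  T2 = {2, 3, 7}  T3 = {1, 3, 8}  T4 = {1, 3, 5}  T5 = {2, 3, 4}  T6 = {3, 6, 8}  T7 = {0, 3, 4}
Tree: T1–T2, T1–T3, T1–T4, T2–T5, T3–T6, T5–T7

Yes; width 2.

Every vertex of G appears in some bag (union = {0, 1, 2, 3, 4, 5, 6, 7, 8}); every edge is covered by a bag; and for each vertex v the set of bags containing v is connected in the bag tree. The decomposition is therefore valid. The largest bag has 3 vertices, so the width is 2.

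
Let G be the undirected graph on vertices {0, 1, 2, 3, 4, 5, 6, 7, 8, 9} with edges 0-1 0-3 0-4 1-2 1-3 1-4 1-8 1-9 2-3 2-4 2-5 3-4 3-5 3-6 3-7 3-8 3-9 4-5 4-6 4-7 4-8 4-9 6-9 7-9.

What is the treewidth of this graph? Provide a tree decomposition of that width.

The largest bag has 4 vertices, giving width 3; this decomposition certifies tw(G) ≤ 3. On the other hand G contains the 4-clique {0, 1, 3, 4}. A clique must lie in a single bag of any decomposition, so no decomposition can have width below 3. Hence tw(G) = 3 exactly.

Treewidth 3.
One such decomposition:
Bags: B1 = {1, 3, 4, 9}  B2 = {1, 2, 3, 4}  B3 = {0, 1, 3, 4}  B4 = {3, 4, 6, 9}  B5 = {2, 3, 4, 5}  B6 = {1, 3, 4, 8}  B7 = {3, 4, 7, 9}
Tree: B1–B2, B2–B3, B1–B4, B2–B5, B2–B6, B4–B7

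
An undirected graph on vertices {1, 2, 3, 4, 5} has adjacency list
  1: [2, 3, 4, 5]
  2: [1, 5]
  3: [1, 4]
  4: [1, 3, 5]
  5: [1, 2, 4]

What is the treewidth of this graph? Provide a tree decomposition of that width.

Every bag has size at most 3, so the width is 3 − 1 = 2 and tw(G) ≤ 2. On the other hand G contains the 3-clique {1, 2, 5}. A clique must lie in a single bag of any decomposition, so no decomposition can have width below 2. Therefore the treewidth is 2.

Treewidth 2.
Bags: B1 = {1, 4, 5}  B2 = {1, 3, 4}  B3 = {1, 2, 5}
Tree: B1–B2, B1–B3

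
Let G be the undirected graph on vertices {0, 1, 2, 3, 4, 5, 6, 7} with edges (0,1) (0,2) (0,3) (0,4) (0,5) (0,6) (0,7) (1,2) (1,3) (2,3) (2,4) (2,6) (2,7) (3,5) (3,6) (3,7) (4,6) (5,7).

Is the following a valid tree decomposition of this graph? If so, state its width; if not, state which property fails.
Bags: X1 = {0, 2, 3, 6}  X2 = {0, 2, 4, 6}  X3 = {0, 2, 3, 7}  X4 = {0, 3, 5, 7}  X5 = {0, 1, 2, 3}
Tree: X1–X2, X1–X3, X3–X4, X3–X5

Every vertex of G appears in some bag (union = {0, 1, 2, 3, 4, 5, 6, 7}); every edge is covered by a bag; and for each vertex v the set of bags containing v is connected in the bag tree. The decomposition is therefore valid. The largest bag has 4 vertices, so the width is 3.

Yes; width 3.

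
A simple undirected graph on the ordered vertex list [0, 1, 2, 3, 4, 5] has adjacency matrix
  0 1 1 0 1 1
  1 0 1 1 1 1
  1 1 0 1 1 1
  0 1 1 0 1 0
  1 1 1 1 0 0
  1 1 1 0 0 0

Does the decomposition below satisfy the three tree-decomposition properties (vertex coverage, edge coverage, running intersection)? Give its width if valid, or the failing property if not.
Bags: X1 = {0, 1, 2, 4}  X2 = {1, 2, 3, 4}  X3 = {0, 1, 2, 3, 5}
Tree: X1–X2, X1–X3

No — bags containing vertex 3 are not connected in the tree.

A tree decomposition must satisfy three properties: every vertex lies in some bag; for every edge, both endpoints lie together in some bag; and for every vertex, the bags containing it form a connected subtree. Here bags containing vertex 3 are not connected in the tree, so the decomposition is invalid.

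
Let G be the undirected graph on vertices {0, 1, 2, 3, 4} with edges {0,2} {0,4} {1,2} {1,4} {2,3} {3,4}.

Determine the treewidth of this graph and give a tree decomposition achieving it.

Every bag has size at most 3, so the width is 3 − 1 = 2 and tw(G) ≤ 2. For the lower bound, G contains the cycle 0–2–1–4–0, so G is not a forest; only forests have treewidth ≤ 1, hence tw(G) ≥ 2. Therefore the treewidth is 2.

Treewidth 2.
Bags: B1 = {0, 2, 4}  B2 = {1, 2, 4}  B3 = {2, 3, 4}
Tree: B1–B2, B2–B3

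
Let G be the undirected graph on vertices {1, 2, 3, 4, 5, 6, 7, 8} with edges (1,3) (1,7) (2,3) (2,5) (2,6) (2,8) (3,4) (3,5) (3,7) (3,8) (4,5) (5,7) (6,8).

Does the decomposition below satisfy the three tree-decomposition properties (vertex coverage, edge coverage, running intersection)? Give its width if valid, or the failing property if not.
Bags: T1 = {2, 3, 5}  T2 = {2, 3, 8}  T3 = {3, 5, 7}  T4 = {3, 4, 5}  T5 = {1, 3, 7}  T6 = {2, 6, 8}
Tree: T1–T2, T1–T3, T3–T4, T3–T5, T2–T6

Yes; width 2.

Vertex coverage: the bags together contain {1, 2, 3, 4, 5, 6, 7, 8}, the full vertex set. Edge coverage: each edge of G has both endpoints in at least one bag. Running intersection: for every vertex, the bags containing it form a connected subtree. All three properties hold, so this is a valid tree decomposition of width max|bag| − 1 = 2, and hence tw(G) ≤ 2.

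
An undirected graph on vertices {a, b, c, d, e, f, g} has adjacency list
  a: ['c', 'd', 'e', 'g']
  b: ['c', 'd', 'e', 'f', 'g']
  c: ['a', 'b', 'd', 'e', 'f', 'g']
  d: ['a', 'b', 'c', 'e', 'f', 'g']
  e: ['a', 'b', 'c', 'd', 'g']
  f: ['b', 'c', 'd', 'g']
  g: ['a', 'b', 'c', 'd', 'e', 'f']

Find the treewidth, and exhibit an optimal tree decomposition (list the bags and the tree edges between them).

Every bag has size at most 5, so the width is 5 − 1 = 4 and tw(G) ≤ 4. For the lower bound, the 5 vertices {a, c, d, e, g} are pairwise adjacent, and any tree decomposition puts a clique entirely inside one bag — forcing width ≥ 4. Therefore the treewidth is 4.

Treewidth 4.
Bags: B1 = {b, c, d, e, g}  B2 = {b, c, d, f, g}  B3 = {a, c, d, e, g}
Tree: B1–B2, B1–B3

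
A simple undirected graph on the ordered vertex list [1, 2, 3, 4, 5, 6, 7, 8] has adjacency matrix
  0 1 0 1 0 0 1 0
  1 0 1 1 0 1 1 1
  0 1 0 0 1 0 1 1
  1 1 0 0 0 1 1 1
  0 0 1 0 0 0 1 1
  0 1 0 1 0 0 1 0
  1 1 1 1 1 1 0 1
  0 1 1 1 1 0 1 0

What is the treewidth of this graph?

A width-3 tree decomposition is:
Bags: B1 = {2, 3, 7, 8}  B2 = {2, 4, 7, 8}  B3 = {3, 5, 7, 8}  B4 = {1, 2, 4, 7}  B5 = {2, 4, 6, 7}
Tree: B1–B2, B1–B3, B2–B4, B4–B5
Each bag holds 4 vertices, so the decomposition has width 3, which upper-bounds the treewidth. For the lower bound, the 4 vertices {2, 3, 7, 8} are pairwise adjacent, and any tree decomposition puts a clique entirely inside one bag — forcing width ≥ 3. The upper and lower bounds meet at 3, so that is the treewidth.

3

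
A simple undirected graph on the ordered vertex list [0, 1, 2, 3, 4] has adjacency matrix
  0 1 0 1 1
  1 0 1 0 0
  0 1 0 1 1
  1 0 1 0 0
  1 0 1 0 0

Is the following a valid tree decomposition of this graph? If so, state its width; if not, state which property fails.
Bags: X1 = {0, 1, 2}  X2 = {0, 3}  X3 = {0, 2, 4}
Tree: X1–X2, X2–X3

A tree decomposition must satisfy three properties: every vertex lies in some bag; for every edge, both endpoints lie together in some bag; and for every vertex, the bags containing it form a connected subtree. Here edge (2,3) lies in no bag, so the decomposition is invalid.

No — edge (2,3) lies in no bag.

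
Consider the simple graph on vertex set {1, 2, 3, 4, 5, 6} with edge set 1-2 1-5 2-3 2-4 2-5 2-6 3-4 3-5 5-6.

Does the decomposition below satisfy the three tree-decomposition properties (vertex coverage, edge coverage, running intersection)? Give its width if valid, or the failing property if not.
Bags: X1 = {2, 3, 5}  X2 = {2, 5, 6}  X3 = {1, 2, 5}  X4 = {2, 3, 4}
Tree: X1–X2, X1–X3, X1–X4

Every vertex of G appears in some bag (union = {1, 2, 3, 4, 5, 6}); every edge is covered by a bag; and for each vertex v the set of bags containing v is connected in the bag tree. The decomposition is therefore valid. The largest bag has 3 vertices, so the width is 2.

Yes; width 2.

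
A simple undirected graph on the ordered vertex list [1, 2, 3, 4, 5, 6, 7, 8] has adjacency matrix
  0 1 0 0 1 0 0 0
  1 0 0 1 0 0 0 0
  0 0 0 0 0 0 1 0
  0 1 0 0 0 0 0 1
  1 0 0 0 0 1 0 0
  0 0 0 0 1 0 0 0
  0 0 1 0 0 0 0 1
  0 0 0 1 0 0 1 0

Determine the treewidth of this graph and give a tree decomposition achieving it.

Treewidth 1.
One such decomposition:
Bags: B1 = {5, 6}  B2 = {1, 5}  B3 = {1, 2}  B4 = {2, 4}  B5 = {4, 8}  B6 = {7, 8}  B7 = {3, 7}
Tree: B1–B2, B2–B3, B3–B4, B4–B5, B5–B6, B6–B7

Every bag has size at most 2, so the width is 2 − 1 = 1 and tw(G) ≤ 1. Since G has at least one edge (e.g. 6–5), it is not an edgeless graph, so tw(G) ≥ 1. Therefore the treewidth is 1.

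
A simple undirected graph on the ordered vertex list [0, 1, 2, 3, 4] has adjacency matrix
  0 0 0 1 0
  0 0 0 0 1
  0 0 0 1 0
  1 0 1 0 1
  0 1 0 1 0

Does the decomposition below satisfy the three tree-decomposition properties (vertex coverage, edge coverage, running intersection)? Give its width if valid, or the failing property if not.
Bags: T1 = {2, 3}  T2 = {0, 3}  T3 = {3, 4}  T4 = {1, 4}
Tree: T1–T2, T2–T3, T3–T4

Yes; width 1.

Checking the three conditions: (i) the bags cover all of {0, 1, 2, 3, 4}; (ii) for each edge, some bag contains both endpoints; (iii) the bags containing any fixed vertex form a subtree. All hold, so the decomposition is valid with width 2 − 1 = 1.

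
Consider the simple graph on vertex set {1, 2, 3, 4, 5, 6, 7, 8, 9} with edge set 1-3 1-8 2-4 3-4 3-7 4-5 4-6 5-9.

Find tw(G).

1

A width-1 tree decomposition is:
Bags: B1 = {5, 9}  B2 = {4, 5}  B3 = {3, 4}  B4 = {2, 4}  B5 = {1, 3}  B6 = {4, 6}  B7 = {1, 8}  B8 = {3, 7}
Tree: B1–B2, B2–B3, B2–B4, B3–B5, B3–B6, B5–B7, B5–B8
Every bag has size at most 2, so the width is 2 − 1 = 1 and tw(G) ≤ 1. Any graph with an edge has treewidth ≥ 1, and G has the edge 5–9. Therefore the treewidth is 1.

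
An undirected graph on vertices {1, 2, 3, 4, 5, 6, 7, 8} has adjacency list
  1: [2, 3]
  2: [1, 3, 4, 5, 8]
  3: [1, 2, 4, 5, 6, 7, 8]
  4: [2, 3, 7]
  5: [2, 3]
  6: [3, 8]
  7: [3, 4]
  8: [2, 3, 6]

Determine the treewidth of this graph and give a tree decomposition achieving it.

Treewidth 2.
One such decomposition:
Bags: B1 = {2, 3, 8}  B2 = {3, 6, 8}  B3 = {2, 3, 4}  B4 = {2, 3, 5}  B5 = {1, 2, 3}  B6 = {3, 4, 7}
Tree: B1–B2, B1–B3, B1–B4, B3–B5, B3–B6

Each bag holds 3 vertices, so the decomposition has width 2, which upper-bounds the treewidth. For the lower bound, the 3 vertices {2, 3, 8} are pairwise adjacent, and any tree decomposition puts a clique entirely inside one bag — forcing width ≥ 2. Combining the bounds, tw(G) = 2.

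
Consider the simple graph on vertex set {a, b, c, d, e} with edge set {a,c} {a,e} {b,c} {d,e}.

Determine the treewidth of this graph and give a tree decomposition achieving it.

Treewidth 1.
Bags: B1 = {d, e}  B2 = {a, e}  B3 = {a, c}  B4 = {b, c}
Tree: B1–B2, B2–B3, B3–B4

Every bag has size at most 2, so the width is 2 − 1 = 1 and tw(G) ≤ 1. G has an edge, so its treewidth is at least 1. Therefore the treewidth is 1.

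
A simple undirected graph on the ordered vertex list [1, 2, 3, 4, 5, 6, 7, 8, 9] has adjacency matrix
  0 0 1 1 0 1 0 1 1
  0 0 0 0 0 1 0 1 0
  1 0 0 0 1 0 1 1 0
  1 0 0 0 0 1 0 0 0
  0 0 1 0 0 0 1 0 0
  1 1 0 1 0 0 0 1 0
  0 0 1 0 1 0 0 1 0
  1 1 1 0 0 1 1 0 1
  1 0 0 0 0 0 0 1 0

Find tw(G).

2

A width-2 tree decomposition is:
Bags: B1 = {1, 6, 8}  B2 = {1, 3, 8}  B3 = {3, 7, 8}  B4 = {1, 8, 9}  B5 = {3, 5, 7}  B6 = {2, 6, 8}  B7 = {1, 4, 6}
Tree: B1–B2, B2–B3, B1–B4, B3–B5, B1–B6, B1–B7
Every bag has size at most 3, so the width is 3 − 1 = 2 and tw(G) ≤ 2. On the other hand G contains the 3-clique {1, 8, 9}. A clique must lie in a single bag of any decomposition, so no decomposition can have width below 2. The upper and lower bounds meet at 2, so that is the treewidth.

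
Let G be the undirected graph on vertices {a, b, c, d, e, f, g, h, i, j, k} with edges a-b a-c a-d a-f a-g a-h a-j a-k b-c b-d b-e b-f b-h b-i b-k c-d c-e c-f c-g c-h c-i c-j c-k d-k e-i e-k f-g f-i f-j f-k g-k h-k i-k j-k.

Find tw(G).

A width-4 tree decomposition is:
Bags: B1 = {a, b, c, f, k}  B2 = {a, c, f, j, k}  B3 = {a, b, c, d, k}  B4 = {b, c, f, i, k}  B5 = {a, c, f, g, k}  B6 = {a, b, c, h, k}  B7 = {b, c, e, i, k}
Tree: B1–B2, B1–B3, B1–B4, B1–B5, B3–B6, B4–B7
Each bag holds 5 vertices, so the decomposition has width 4, which upper-bounds the treewidth. Conversely, {a, c, f, g, k} is a clique of size 5, and the vertices of any clique must share a bag in every tree decomposition; so some bag has ≥ 5 vertices and tw(G) ≥ 4. Combining the bounds, tw(G) = 4.

4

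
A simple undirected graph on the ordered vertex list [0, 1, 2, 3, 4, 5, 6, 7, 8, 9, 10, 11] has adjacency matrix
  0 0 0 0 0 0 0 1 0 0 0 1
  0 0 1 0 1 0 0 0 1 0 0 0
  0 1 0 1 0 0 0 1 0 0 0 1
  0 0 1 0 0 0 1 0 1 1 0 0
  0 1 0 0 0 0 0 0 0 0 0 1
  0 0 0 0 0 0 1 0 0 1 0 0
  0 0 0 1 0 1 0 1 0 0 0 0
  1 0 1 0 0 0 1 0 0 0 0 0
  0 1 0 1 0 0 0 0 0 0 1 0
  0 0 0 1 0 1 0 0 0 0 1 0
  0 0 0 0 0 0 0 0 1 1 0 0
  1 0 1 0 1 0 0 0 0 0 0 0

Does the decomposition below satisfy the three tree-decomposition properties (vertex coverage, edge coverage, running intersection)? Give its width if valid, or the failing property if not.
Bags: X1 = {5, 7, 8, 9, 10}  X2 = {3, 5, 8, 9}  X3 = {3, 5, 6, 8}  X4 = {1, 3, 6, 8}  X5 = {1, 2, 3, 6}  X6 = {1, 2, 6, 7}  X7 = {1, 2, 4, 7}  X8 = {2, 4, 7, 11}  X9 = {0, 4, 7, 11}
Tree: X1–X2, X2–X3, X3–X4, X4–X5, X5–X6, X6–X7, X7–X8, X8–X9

No — bags containing vertex 7 are not connected in the tree.

A tree decomposition must satisfy three properties: every vertex lies in some bag; for every edge, both endpoints lie together in some bag; and for every vertex, the bags containing it form a connected subtree. Here bags containing vertex 7 are not connected in the tree, so the decomposition is invalid.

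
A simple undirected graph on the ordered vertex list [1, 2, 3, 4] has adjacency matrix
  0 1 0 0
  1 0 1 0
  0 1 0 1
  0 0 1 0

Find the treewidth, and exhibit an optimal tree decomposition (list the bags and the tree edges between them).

Treewidth 1.
One such decomposition:
Bags: B1 = {2, 3}  B2 = {1, 2}  B3 = {3, 4}
Tree: B1–B2, B1–B3

Every bag has size at most 2, so the width is 2 − 1 = 1 and tw(G) ≤ 1. G has an edge, so its treewidth is at least 1. Hence tw(G) = 1 exactly.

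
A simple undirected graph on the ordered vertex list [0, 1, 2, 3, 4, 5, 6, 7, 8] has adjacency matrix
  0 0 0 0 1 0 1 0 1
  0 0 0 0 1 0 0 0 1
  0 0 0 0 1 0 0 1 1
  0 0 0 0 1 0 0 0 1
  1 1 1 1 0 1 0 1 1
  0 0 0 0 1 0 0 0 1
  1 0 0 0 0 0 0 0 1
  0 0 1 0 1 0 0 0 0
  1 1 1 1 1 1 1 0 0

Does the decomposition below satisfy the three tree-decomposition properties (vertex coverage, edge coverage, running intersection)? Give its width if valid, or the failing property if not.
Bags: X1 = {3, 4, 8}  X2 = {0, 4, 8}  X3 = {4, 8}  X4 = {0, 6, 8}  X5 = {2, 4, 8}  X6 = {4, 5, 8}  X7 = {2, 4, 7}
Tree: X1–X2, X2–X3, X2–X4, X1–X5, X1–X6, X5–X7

A tree decomposition must satisfy three properties: every vertex lies in some bag; for every edge, both endpoints lie together in some bag; and for every vertex, the bags containing it form a connected subtree. Here vertex 1 appears in no bag, so the decomposition is invalid.

No — vertex 1 appears in no bag.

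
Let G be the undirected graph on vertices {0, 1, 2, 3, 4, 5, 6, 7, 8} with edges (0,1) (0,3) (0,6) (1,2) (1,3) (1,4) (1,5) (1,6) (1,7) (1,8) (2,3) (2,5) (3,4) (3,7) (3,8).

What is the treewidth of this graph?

2

A width-2 tree decomposition is:
Bags: B1 = {1, 2, 3}  B2 = {1, 3, 4}  B3 = {1, 3, 8}  B4 = {1, 2, 5}  B5 = {1, 3, 7}  B6 = {0, 1, 3}  B7 = {0, 1, 6}
Tree: B1–B2, B2–B3, B1–B4, B1–B5, B3–B6, B6–B7
Every bag has size at most 3, so the width is 3 − 1 = 2 and tw(G) ≤ 2. For the lower bound, the 3 vertices {0, 1, 3} are pairwise adjacent, and any tree decomposition puts a clique entirely inside one bag — forcing width ≥ 2. Combining the bounds, tw(G) = 2.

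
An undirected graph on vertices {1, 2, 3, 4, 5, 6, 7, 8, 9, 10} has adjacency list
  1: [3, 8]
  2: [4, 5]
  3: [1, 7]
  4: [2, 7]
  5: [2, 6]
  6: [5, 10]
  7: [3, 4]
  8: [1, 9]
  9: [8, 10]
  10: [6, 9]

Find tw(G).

A width-2 tree decomposition is:
Bags: B1 = {5, 6, 10}  B2 = {2, 5, 10}  B3 = {2, 4, 10}  B4 = {4, 7, 10}  B5 = {3, 7, 10}  B6 = {1, 3, 10}  B7 = {1, 8, 10}  B8 = {8, 9, 10}
Tree: B1–B2, B2–B3, B3–B4, B4–B5, B5–B6, B6–B7, B7–B8
The largest bag has 3 vertices, giving width 2; this decomposition certifies tw(G) ≤ 2. Since 10–6–5–2–4–7–3–1–8–9–10 is a cycle in G, G is not acyclic. Forests are exactly the graphs of treewidth ≤ 1, so tw(G) ≥ 2. Hence tw(G) = 2 exactly.

2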